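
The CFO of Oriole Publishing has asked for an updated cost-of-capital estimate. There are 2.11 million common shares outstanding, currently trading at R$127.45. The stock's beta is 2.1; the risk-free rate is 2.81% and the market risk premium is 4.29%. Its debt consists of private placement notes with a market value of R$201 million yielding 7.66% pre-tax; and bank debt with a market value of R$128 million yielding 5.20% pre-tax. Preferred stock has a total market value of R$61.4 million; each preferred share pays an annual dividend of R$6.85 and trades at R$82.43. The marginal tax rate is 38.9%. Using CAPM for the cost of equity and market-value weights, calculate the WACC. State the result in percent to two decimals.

7.64%

Cost of equity via CAPM: Re = 2.81% + 2.1 × 4.29% = 11.8190%.
Cost of preferred: Rp = 6.85 / 82.43 = 8.3101%.
Market value of equity E = 127.45 × 2.11m = 268.9195m.
Total capital V = 268.9195 + 61.4 + 201 + 128 = 659.3195.
Equity: weight = 268.9195/659.3195 = 0.4079; cost = 11.819%.
Preferred: weight = 61.4/659.3195 = 0.0931; cost = 8.3101%.
Private placement notes: weight = 201/659.3195 = 0.3049; after-tax cost = 7.66% × (1 − 38.9%) = 4.6803%.
Bank debt: weight = 128/659.3195 = 0.1941; after-tax cost = 5.2% × (1 − 38.9%) = 3.1772%.
WACC = 0.4079 × 11.8190% + 0.0931 × 8.3101% + 0.3049 × 4.6803% + 0.1941 × 3.1772% = 7.6382%.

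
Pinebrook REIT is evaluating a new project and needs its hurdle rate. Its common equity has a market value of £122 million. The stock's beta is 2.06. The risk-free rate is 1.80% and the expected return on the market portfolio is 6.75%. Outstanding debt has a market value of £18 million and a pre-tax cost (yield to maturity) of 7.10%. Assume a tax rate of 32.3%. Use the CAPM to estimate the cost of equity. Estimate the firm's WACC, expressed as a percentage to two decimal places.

Market risk premium = 6.75% − 1.8% = 4.95%.
Cost of equity via CAPM: Re = 1.8% + 2.06 × 4.95% = 11.9970%.
Total capital V = 122 + 18 = 140.
Equity: weight = 122/140 = 0.8714; cost = 11.997%.
Debt: weight = 18/140 = 0.1286; after-tax cost = 7.1% × (1 − 32.3%) = 4.8067%.
WACC = 0.8714 × 11.9970% + 0.1286 × 4.8067% = 11.0725%.

11.07%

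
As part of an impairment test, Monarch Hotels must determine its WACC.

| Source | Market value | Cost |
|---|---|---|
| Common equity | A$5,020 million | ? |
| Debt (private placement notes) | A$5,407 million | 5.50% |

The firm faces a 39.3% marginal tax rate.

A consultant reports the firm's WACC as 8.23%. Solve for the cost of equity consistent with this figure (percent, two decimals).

13.50%

Total capital V = 5020 + 5407 = 10427.
Equity weight = 5020/10427 = 0.4814.
Private placement notes weight = 5407/10427 = 0.5186.
Debt contribution = 0.5186 × 5.5% × (1 − 39.3%) = 1.7312%.
Required equity contribution = 8.23% − 1.7312% = 6.4988%.
Re = 6.4988% / 0.4814 = 13.4986%.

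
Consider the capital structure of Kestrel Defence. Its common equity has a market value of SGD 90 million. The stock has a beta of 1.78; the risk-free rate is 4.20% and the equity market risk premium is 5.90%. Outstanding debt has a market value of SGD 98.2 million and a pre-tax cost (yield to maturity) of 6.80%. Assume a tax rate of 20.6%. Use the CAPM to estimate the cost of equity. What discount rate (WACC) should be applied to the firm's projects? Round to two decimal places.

9.85%

Cost of equity via CAPM: Re = 4.2% + 1.78 × 5.9% = 14.7020%.
Total capital V = 90 + 98.2 = 188.2.
Equity: weight = 90/188.2 = 0.4782; cost = 14.702%.
Debt: weight = 98.2/188.2 = 0.5218; after-tax cost = 6.8% × (1 − 20.6%) = 5.3992%.
WACC = 0.4782 × 14.7020% + 0.5218 × 5.3992% = 9.8479%.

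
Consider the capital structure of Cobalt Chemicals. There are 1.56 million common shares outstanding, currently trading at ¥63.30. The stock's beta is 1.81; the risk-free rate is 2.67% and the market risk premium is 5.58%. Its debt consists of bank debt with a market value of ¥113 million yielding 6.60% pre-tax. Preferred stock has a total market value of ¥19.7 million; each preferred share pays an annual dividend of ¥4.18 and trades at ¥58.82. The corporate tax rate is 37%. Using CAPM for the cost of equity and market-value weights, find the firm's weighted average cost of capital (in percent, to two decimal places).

Cost of equity via CAPM: Re = 2.67% + 1.81 × 5.58% = 12.7698%.
Cost of preferred: Rp = 4.18 / 58.82 = 7.1064%.
Market value of equity E = 63.3 × 1.56m = 98.748m.
Total capital V = 98.748 + 19.7 + 113 = 231.448.
Equity: weight = 98.748/231.448 = 0.4267; cost = 12.7698%.
Preferred: weight = 19.7/231.448 = 0.0851; cost = 7.1064%.
Bank debt: weight = 113/231.448 = 0.4882; after-tax cost = 6.6% × (1 − 37%) = 4.1580%.
WACC = 0.4267 × 12.7698% + 0.0851 × 7.1064% + 0.4882 × 4.1580% = 8.0832%.

8.08%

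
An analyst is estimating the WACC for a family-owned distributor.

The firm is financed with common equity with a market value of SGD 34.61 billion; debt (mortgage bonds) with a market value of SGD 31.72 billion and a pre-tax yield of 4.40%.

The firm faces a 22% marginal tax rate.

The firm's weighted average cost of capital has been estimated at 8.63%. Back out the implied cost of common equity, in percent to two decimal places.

13.39%

Total capital V = 34.61 + 31.72 = 66.33.
Equity weight = 34.61/66.33 = 0.5218.
Mortgage bonds weight = 31.72/66.33 = 0.4782.
Debt contribution = 0.4782 × 4.4% × (1 − 22%) = 1.6412%.
Required equity contribution = 8.63% − 1.6412% = 6.9888%.
Re = 6.9888% / 0.5218 = 13.3940%.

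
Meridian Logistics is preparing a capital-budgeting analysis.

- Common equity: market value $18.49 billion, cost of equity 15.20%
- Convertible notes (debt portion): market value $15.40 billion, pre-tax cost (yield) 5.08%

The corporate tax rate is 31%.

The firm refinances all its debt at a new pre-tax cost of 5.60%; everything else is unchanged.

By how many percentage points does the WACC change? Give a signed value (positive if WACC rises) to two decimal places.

+0.16 pp

Current WACC:
Total capital V = 18.49 + 15.4 = 33.89.
Equity: weight = 18.49/33.89 = 0.5456; cost = 15.2%.
Convertible notes (debt portion): weight = 15.4/33.89 = 0.4544; after-tax cost = 5.08% × (1 − 31%) = 3.5052%.
WACC = 0.5456 × 15.2000% + 0.4544 × 3.5052% = 9.8858%.
After the change:
Total capital V = 18.49 + 15.4 = 33.89.
Equity: weight = 18.49/33.89 = 0.5456; cost = 15.2%.
Convertible notes (debt portion): weight = 15.4/33.89 = 0.4544; after-tax cost = 5.6% × (1 − 31%) = 3.8640%.
WACC = 0.5456 × 15.2000% + 0.4544 × 3.8640% = 10.0488%.
Change in WACC = 10.0488% − 9.8858% = 0.1630 pp.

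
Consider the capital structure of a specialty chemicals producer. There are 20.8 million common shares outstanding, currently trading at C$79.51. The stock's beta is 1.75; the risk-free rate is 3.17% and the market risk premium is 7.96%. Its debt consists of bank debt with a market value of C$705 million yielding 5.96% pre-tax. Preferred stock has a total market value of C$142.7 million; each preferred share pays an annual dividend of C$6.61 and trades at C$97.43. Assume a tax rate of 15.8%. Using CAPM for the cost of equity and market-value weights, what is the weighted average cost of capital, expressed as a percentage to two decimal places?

Cost of equity via CAPM: Re = 3.17% + 1.75 × 7.96% = 17.1000%.
Cost of preferred: Rp = 6.61 / 97.43 = 6.7844%.
Market value of equity E = 79.51 × 20.8m = 1653.808m.
Total capital V = 1653.808 + 142.7 + 705 = 2501.508.
Equity: weight = 1653.808/2501.508 = 0.6611; cost = 17.1%.
Preferred: weight = 142.7/2501.508 = 0.0570; cost = 6.7844%.
Bank debt: weight = 705/2501.508 = 0.2818; after-tax cost = 5.96% × (1 − 15.8%) = 5.0183%.
WACC = 0.6611 × 17.1000% + 0.0570 × 6.7844% + 0.2818 × 5.0183% = 13.1066%.

13.11%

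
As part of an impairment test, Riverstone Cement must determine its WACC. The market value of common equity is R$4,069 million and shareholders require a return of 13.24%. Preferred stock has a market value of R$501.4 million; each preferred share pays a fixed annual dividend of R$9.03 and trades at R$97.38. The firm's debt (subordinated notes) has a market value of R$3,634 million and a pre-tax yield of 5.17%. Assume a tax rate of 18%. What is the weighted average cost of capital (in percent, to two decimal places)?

9.01%

Cost of preferred: Rp = 9.03 / 97.38 = 9.2730%.
Total capital V = 4069 + 501.4 + 3634 = 8204.4.
Equity: weight = 4069/8204.4 = 0.4960; cost = 13.24%.
Preferred: weight = 501.4/8204.4 = 0.0611; cost = 9.273%.
Subordinated notes: weight = 3634/8204.4 = 0.4429; after-tax cost = 5.17% × (1 − 18%) = 4.2394%.
WACC = 0.4960 × 13.2400% + 0.0611 × 9.2730% + 0.4429 × 4.2394% = 9.0109%.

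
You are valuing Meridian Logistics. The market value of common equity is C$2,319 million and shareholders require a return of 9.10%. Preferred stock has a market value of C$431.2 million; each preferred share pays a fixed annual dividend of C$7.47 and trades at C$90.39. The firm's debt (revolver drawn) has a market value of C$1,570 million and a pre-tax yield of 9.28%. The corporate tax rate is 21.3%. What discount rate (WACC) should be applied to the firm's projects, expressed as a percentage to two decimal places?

8.36%

Cost of preferred: Rp = 7.47 / 90.39 = 8.2642%.
Total capital V = 2319 + 431.2 + 1570 = 4320.2.
Equity: weight = 2319/4320.2 = 0.5368; cost = 9.1%.
Preferred: weight = 431.2/4320.2 = 0.0998; cost = 8.2642%.
Revolver drawn: weight = 1570/4320.2 = 0.3634; after-tax cost = 9.28% × (1 − 21.3%) = 7.3034%.
WACC = 0.5368 × 9.1000% + 0.0998 × 8.2642% + 0.3634 × 7.3034% = 8.3637%.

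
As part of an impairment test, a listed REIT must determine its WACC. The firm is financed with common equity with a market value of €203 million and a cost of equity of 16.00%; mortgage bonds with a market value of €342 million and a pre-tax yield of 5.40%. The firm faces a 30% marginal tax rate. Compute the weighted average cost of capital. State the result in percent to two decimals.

Total capital V = 203 + 342 = 545.
Equity: weight = 203/545 = 0.3725; cost = 16%.
Mortgage bonds: weight = 342/545 = 0.6275; after-tax cost = 5.4% × (1 − 30%) = 3.7800%.
WACC = 0.3725 × 16.0000% + 0.6275 × 3.7800% = 8.3317%.

8.33%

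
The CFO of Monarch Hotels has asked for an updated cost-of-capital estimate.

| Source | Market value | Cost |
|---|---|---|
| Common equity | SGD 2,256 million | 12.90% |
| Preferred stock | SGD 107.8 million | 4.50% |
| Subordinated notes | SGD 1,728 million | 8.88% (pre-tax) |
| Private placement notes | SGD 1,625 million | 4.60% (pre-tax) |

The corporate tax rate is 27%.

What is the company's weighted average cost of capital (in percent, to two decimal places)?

Total capital V = 2256 + 107.8 + 1728 + 1625 = 5716.8.
Equity: weight = 2256/5716.8 = 0.3946; cost = 12.9%.
Preferred: weight = 107.8/5716.8 = 0.0189; cost = 4.5%.
Subordinated notes: weight = 1728/5716.8 = 0.3023; after-tax cost = 8.88% × (1 − 27%) = 6.4824%.
Private placement notes: weight = 1625/5716.8 = 0.2842; after-tax cost = 4.6% × (1 − 27%) = 3.3580%.
WACC = 0.3946 × 12.9000% + 0.0189 × 4.5000% + 0.3023 × 6.4824% + 0.2842 × 3.3580% = 8.0895%.

8.09%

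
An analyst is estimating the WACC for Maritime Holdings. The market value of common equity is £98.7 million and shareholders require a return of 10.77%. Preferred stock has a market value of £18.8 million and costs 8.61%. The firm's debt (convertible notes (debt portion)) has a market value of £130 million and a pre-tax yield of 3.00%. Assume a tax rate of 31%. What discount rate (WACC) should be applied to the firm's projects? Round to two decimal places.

Total capital V = 98.7 + 18.8 + 130 = 247.5.
Equity: weight = 98.7/247.5 = 0.3988; cost = 10.77%.
Preferred: weight = 18.8/247.5 = 0.0760; cost = 8.61%.
Convertible notes (debt portion): weight = 130/247.5 = 0.5253; after-tax cost = 3% × (1 − 31%) = 2.0700%.
WACC = 0.3988 × 10.7700% + 0.0760 × 8.6100% + 0.5253 × 2.0700% = 6.0362%.

6.04%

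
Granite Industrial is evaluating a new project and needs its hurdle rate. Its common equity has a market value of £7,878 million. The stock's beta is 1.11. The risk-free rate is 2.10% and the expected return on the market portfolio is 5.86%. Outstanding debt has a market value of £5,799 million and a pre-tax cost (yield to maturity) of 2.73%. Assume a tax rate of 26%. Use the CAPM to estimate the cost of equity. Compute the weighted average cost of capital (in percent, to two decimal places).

Market risk premium = 5.86% − 2.1% = 3.76%.
Cost of equity via CAPM: Re = 2.1% + 1.11 × 3.76% = 6.2736%.
Total capital V = 7878 + 5799 = 13677.
Equity: weight = 7878/13677 = 0.5760; cost = 6.2736%.
Debt: weight = 5799/13677 = 0.4240; after-tax cost = 2.73% × (1 − 26%) = 2.0202%.
WACC = 0.5760 × 6.2736% + 0.4240 × 2.0202% = 4.4702%.

4.47%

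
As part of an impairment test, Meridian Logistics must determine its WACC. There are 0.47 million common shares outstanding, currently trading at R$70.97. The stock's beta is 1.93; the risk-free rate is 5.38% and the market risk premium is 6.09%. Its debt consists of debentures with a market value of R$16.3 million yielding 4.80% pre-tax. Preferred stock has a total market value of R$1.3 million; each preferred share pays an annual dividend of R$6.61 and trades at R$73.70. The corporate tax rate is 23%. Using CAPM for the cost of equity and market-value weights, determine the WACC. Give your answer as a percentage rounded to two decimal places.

Cost of equity via CAPM: Re = 5.38% + 1.93 × 6.09% = 17.1337%.
Cost of preferred: Rp = 6.61 / 73.7 = 8.9688%.
Market value of equity E = 70.97 × 0.47m = 33.3559m.
Total capital V = 33.3559 + 1.3 + 16.3 = 50.9559.
Equity: weight = 33.3559/50.9559 = 0.6546; cost = 17.1337%.
Preferred: weight = 1.3/50.9559 = 0.0255; cost = 8.9688%.
Debentures: weight = 16.3/50.9559 = 0.3199; after-tax cost = 4.8% × (1 − 23%) = 3.6960%.
WACC = 0.6546 × 17.1337% + 0.0255 × 8.9688% + 0.3199 × 3.6960% = 12.6269%.

12.63%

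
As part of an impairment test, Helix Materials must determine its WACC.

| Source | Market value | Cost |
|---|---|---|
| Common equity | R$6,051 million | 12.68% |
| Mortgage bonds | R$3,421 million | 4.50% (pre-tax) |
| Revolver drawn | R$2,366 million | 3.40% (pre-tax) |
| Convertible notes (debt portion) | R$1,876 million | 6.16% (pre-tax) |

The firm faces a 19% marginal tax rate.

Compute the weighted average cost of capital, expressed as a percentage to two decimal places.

Total capital V = 6051 + 3421 + 2366 + 1876 = 13714.
Equity: weight = 6051/13714 = 0.4412; cost = 12.68%.
Mortgage bonds: weight = 3421/13714 = 0.2495; after-tax cost = 4.5% × (1 − 19%) = 3.6450%.
Revolver drawn: weight = 2366/13714 = 0.1725; after-tax cost = 3.4% × (1 − 19%) = 2.7540%.
Convertible notes (debt portion): weight = 1876/13714 = 0.1368; after-tax cost = 6.16% × (1 − 19%) = 4.9896%.
WACC = 0.4412 × 12.6800% + 0.2495 × 3.6450% + 0.1725 × 2.7540% + 0.1368 × 4.9896% = 7.6617%.

7.66%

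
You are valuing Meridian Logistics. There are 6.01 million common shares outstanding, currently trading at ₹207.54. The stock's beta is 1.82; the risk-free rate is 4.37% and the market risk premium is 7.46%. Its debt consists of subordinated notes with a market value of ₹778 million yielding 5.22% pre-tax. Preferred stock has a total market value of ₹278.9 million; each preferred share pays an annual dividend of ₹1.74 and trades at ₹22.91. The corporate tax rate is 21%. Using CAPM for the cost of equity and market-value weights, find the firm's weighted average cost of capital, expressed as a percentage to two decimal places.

12.03%

Cost of equity via CAPM: Re = 4.37% + 1.82 × 7.46% = 17.9472%.
Cost of preferred: Rp = 1.74 / 22.91 = 7.5949%.
Market value of equity E = 207.54 × 6.01m = 1247.3154m.
Total capital V = 1247.3154 + 278.9 + 778 = 2304.2154.
Equity: weight = 1247.3154/2304.2154 = 0.5413; cost = 17.9472%.
Preferred: weight = 278.9/2304.2154 = 0.1210; cost = 7.5949%.
Subordinated notes: weight = 778/2304.2154 = 0.3376; after-tax cost = 5.22% × (1 − 21%) = 4.1238%.
WACC = 0.5413 × 17.9472% + 0.1210 × 7.5949% + 0.3376 × 4.1238% = 12.0268%.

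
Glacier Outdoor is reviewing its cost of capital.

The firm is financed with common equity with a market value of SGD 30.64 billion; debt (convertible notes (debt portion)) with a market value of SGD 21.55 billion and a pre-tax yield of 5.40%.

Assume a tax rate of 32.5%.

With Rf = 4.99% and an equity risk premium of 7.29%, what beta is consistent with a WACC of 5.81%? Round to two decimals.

Total capital V = 30.64 + 21.55 = 52.19.
Equity weight = 30.64/52.19 = 0.5871.
Convertible notes (debt portion) weight = 21.55/52.19 = 0.4129.
Debt contribution = 0.4129 × 5.4% × (1 − 32.5%) = 1.5051%.
Required equity contribution = 5.81% − 1.5051% = 4.3049%  ⇒  Re = 7.3327%.
CAPM: 7.3327% = 4.99% + β × 7.29%  ⇒  β = 0.3214.

0.32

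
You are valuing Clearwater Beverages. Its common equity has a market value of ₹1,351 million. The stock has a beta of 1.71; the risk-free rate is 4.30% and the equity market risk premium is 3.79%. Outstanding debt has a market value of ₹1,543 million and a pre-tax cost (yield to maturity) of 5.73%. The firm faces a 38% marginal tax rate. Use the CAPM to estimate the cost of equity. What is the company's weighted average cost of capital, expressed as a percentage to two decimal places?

6.93%

Cost of equity via CAPM: Re = 4.3% + 1.71 × 3.79% = 10.7809%.
Total capital V = 1351 + 1543 = 2894.
Equity: weight = 1351/2894 = 0.4668; cost = 10.7809%.
Debt: weight = 1543/2894 = 0.5332; after-tax cost = 5.73% × (1 − 38%) = 3.5526%.
WACC = 0.4668 × 10.7809% + 0.5332 × 3.5526% = 6.9270%.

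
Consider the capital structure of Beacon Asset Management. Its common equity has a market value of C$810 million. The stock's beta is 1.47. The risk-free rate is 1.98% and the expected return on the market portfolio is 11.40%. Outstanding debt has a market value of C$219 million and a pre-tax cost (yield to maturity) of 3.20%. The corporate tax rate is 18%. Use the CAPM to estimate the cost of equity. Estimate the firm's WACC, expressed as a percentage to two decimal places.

13.02%

Market risk premium = 11.4% − 1.98% = 9.42%.
Cost of equity via CAPM: Re = 1.98% + 1.47 × 9.42% = 15.8274%.
Total capital V = 810 + 219 = 1029.
Equity: weight = 810/1029 = 0.7872; cost = 15.8274%.
Debt: weight = 219/1029 = 0.2128; after-tax cost = 3.2% × (1 − 18%) = 2.6240%.
WACC = 0.7872 × 15.8274% + 0.2128 × 2.6240% = 13.0173%.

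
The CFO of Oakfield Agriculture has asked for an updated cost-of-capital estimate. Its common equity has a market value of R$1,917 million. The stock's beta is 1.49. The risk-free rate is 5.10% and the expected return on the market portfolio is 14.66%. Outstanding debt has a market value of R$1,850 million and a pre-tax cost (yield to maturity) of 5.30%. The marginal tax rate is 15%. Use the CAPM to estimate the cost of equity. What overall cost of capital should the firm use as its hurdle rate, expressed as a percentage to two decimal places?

12.06%

Market risk premium = 14.66% − 5.1% = 9.56%.
Cost of equity via CAPM: Re = 5.1% + 1.49 × 9.56% = 19.3444%.
Total capital V = 1917 + 1850 = 3767.
Equity: weight = 1917/3767 = 0.5089; cost = 19.3444%.
Debt: weight = 1850/3767 = 0.4911; after-tax cost = 5.3% × (1 − 15%) = 4.5050%.
WACC = 0.5089 × 19.3444% + 0.4911 × 4.5050% = 12.0567%.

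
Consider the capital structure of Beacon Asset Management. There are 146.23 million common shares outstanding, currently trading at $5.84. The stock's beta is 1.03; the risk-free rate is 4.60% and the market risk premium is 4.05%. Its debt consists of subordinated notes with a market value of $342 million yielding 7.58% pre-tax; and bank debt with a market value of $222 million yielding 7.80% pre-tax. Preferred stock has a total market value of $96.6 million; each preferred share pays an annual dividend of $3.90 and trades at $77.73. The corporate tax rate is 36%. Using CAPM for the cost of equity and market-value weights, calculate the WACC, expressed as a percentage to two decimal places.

Cost of equity via CAPM: Re = 4.6% + 1.03 × 4.05% = 8.7715%.
Cost of preferred: Rp = 3.9 / 77.73 = 5.0174%.
Market value of equity E = 5.84 × 146.23m = 853.9832m.
Total capital V = 853.9832 + 96.6 + 342 + 222 = 1514.5832.
Equity: weight = 853.9832/1514.5832 = 0.5638; cost = 8.7715%.
Preferred: weight = 96.6/1514.5832 = 0.0638; cost = 5.0174%.
Subordinated notes: weight = 342/1514.5832 = 0.2258; after-tax cost = 7.58% × (1 − 36%) = 4.8512%.
Bank debt: weight = 222/1514.5832 = 0.1466; after-tax cost = 7.8% × (1 − 36%) = 4.9920%.
WACC = 0.5638 × 8.7715% + 0.0638 × 5.0174% + 0.2258 × 4.8512% + 0.1466 × 4.9920% = 7.0929%.

7.09%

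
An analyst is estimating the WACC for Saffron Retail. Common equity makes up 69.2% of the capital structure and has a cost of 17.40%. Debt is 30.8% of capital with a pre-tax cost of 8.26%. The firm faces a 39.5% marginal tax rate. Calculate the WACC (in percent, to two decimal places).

13.58%

After-tax cost of debt = 8.26% × (1 − 39.5%) = 4.9973%.
WACC = 0.692 × 17.4000% + 0.308 × 4.9973% = 13.5800%.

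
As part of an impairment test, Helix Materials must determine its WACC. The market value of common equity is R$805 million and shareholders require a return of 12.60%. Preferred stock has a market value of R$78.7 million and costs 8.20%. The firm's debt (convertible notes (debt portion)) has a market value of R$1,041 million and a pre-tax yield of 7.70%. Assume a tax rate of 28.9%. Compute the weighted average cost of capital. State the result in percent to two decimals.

8.57%

Total capital V = 805 + 78.7 + 1041 = 1924.7.
Equity: weight = 805/1924.7 = 0.4182; cost = 12.6%.
Preferred: weight = 78.7/1924.7 = 0.0409; cost = 8.2%.
Convertible notes (debt portion): weight = 1041/1924.7 = 0.5409; after-tax cost = 7.7% × (1 − 28.9%) = 5.4747%.
WACC = 0.4182 × 12.6000% + 0.0409 × 8.2000% + 0.5409 × 5.4747% = 8.5663%.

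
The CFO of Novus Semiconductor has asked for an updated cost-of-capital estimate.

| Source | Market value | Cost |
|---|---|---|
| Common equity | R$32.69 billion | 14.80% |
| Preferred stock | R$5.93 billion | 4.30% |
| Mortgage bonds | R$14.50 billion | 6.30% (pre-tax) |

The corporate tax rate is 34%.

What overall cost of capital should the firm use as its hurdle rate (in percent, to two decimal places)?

Total capital V = 32.69 + 5.93 + 14.5 = 53.12.
Equity: weight = 32.69/53.12 = 0.6154; cost = 14.8%.
Preferred: weight = 5.93/53.12 = 0.1116; cost = 4.3%.
Mortgage bonds: weight = 14.5/53.12 = 0.2730; after-tax cost = 6.3% × (1 − 34%) = 4.1580%.
WACC = 0.6154 × 14.8000% + 0.1116 × 4.3000% + 0.2730 × 4.1580% = 10.7229%.

10.72%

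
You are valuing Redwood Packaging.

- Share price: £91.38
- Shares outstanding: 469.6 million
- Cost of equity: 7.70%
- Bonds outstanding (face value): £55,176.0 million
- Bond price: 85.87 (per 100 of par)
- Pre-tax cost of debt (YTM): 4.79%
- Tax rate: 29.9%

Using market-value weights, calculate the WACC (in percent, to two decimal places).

5.42%

Market value of equity E = 91.38 × 469.6m = 42912.048m. Market value of debt D = 55176m × 85.87/100 = 47379.6312m.
Total capital V = 42912.048 + 47379.6312 = 90291.6792.
Equity: weight = 42912.048/90291.6792 = 0.4753; cost = 7.7%.
Bonds outstanding: weight = 47379.6312/90291.6792 = 0.5247; after-tax cost = 4.79% × (1 − 29.9%) = 3.3578%.
WACC = 0.4753 × 7.7000% + 0.5247 × 3.3578% = 5.4215%.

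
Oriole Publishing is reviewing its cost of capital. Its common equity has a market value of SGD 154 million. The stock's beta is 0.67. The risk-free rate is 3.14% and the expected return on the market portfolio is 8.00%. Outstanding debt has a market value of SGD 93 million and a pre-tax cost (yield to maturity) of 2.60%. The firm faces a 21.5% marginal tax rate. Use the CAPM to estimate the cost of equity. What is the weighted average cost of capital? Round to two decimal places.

Market risk premium = 8.0% − 3.14% = 4.86%.
Cost of equity via CAPM: Re = 3.14% + 0.67 × 4.86% = 6.3962%.
Total capital V = 154 + 93 = 247.
Equity: weight = 154/247 = 0.6235; cost = 6.3962%.
Debt: weight = 93/247 = 0.3765; after-tax cost = 2.6% × (1 − 21.5%) = 2.0410%.
WACC = 0.6235 × 6.3962% + 0.3765 × 2.0410% = 4.7564%.

4.76%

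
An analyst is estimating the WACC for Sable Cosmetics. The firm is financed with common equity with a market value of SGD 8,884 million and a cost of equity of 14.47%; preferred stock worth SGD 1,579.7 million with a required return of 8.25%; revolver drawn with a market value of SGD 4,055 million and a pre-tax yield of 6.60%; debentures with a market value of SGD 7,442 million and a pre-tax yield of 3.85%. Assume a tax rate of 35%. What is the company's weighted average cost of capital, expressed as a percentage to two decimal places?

Total capital V = 8884 + 1579.7 + 4055 + 7442 = 21960.7.
Equity: weight = 8884/21960.7 = 0.4045; cost = 14.47%.
Preferred: weight = 1579.7/21960.7 = 0.0719; cost = 8.25%.
Revolver drawn: weight = 4055/21960.7 = 0.1846; after-tax cost = 6.6% × (1 − 35%) = 4.2900%.
Debentures: weight = 7442/21960.7 = 0.3389; after-tax cost = 3.85% × (1 − 35%) = 2.5025%.
WACC = 0.4045 × 14.4700% + 0.0719 × 8.2500% + 0.1846 × 4.2900% + 0.3389 × 2.5025% = 8.0873%.

8.09%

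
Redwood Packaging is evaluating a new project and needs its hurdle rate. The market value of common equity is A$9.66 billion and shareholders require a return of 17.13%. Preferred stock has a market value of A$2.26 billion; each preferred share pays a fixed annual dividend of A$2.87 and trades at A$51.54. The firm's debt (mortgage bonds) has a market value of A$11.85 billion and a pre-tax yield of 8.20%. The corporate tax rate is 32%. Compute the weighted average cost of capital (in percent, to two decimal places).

Cost of preferred: Rp = 2.87 / 51.54 = 5.5685%.
Total capital V = 9.66 + 2.26 + 11.85 = 23.77.
Equity: weight = 9.66/23.77 = 0.4064; cost = 17.13%.
Preferred: weight = 2.26/23.77 = 0.0951; cost = 5.5685%.
Mortgage bonds: weight = 11.85/23.77 = 0.4985; after-tax cost = 8.2% × (1 − 32%) = 5.5760%.
WACC = 0.4064 × 17.1300% + 0.0951 × 5.5685% + 0.4985 × 5.5760% = 10.2708%.

10.27%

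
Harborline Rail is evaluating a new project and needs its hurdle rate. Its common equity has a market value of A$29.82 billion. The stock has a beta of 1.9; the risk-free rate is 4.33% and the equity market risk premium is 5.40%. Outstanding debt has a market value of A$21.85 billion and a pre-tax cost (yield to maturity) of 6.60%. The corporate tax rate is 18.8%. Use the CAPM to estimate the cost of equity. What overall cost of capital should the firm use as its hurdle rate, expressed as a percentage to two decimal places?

Cost of equity via CAPM: Re = 4.33% + 1.9 × 5.4% = 14.5900%.
Total capital V = 29.82 + 21.85 = 51.67.
Equity: weight = 29.82/51.67 = 0.5771; cost = 14.59%.
Debt: weight = 21.85/51.67 = 0.4229; after-tax cost = 6.6% × (1 − 18.8%) = 5.3592%.
WACC = 0.5771 × 14.5900% + 0.4229 × 5.3592% = 10.6865%.

10.69%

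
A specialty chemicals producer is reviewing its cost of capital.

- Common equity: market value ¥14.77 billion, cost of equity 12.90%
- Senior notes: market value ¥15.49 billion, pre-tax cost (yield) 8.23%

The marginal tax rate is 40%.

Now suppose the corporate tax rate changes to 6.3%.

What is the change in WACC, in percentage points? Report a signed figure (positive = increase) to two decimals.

Current WACC:
Total capital V = 14.77 + 15.49 = 30.26.
Equity: weight = 14.77/30.26 = 0.4881; cost = 12.9%.
Senior notes: weight = 15.49/30.26 = 0.5119; after-tax cost = 8.23% × (1 − 40%) = 4.9380%.
WACC = 0.4881 × 12.9000% + 0.5119 × 4.9380% = 8.8243%.
After the change:
Total capital V = 14.77 + 15.49 = 30.26.
Equity: weight = 14.77/30.26 = 0.4881; cost = 12.9%.
Senior notes: weight = 15.49/30.26 = 0.5119; after-tax cost = 8.23% × (1 − 6.3%) = 7.7115%.
WACC = 0.4881 × 12.9000% + 0.5119 × 7.7115% = 10.2440%.
Change in WACC = 10.2440% − 8.8243% = 1.4198 pp.

+1.42 pp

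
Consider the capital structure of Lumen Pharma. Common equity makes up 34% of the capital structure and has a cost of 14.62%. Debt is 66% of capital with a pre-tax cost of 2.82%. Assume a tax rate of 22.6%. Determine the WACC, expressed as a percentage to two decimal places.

6.41%

After-tax cost of debt = 2.82% × (1 − 22.6%) = 2.1827%.
WACC = 0.340 × 14.6200% + 0.660 × 2.1827% = 6.4114%.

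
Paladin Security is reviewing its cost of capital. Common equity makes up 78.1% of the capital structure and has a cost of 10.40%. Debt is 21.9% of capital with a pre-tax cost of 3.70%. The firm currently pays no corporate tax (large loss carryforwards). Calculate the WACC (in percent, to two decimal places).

8.93%

After-tax cost of debt = 3.7% × (1 − 0%) = 3.7000%.
WACC = 0.781 × 10.4000% + 0.219 × 3.7000% = 8.9327%.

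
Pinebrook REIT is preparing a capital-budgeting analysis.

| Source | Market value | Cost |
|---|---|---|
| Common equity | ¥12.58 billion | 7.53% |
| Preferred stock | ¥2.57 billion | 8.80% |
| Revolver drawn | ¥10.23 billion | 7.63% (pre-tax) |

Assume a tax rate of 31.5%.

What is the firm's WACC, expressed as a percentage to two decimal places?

Total capital V = 12.58 + 2.57 + 10.23 = 25.38.
Equity: weight = 12.58/25.38 = 0.4957; cost = 7.53%.
Preferred: weight = 2.57/25.38 = 0.1013; cost = 8.8%.
Revolver drawn: weight = 10.23/25.38 = 0.4031; after-tax cost = 7.63% × (1 − 31.5%) = 5.2266%.
WACC = 0.4957 × 7.5300% + 0.1013 × 8.8000% + 0.4031 × 5.2266% = 6.7301%.

6.73%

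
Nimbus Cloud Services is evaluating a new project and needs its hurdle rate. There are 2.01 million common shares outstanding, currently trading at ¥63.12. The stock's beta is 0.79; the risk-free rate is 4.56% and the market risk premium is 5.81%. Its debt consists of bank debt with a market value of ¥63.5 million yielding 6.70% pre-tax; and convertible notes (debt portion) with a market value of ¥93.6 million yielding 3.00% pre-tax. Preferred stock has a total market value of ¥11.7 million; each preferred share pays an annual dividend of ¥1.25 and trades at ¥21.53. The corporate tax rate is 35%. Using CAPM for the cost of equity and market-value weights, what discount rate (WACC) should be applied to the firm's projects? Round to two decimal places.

Cost of equity via CAPM: Re = 4.56% + 0.79 × 5.81% = 9.1499%.
Cost of preferred: Rp = 1.25 / 21.53 = 5.8059%.
Market value of equity E = 63.12 × 2.01m = 126.8712m.
Total capital V = 126.8712 + 11.7 + 63.5 + 93.6 = 295.6712.
Equity: weight = 126.8712/295.6712 = 0.4291; cost = 9.1499%.
Preferred: weight = 11.7/295.6712 = 0.0396; cost = 5.8059%.
Bank debt: weight = 63.5/295.6712 = 0.2148; after-tax cost = 6.7% × (1 − 35%) = 4.3550%.
Convertible notes (debt portion): weight = 93.6/295.6712 = 0.3166; after-tax cost = 3% × (1 − 35%) = 1.9500%.
WACC = 0.4291 × 9.1499% + 0.0396 × 5.8059% + 0.2148 × 4.3550% + 0.3166 × 1.9500% = 5.7085%.

5.71%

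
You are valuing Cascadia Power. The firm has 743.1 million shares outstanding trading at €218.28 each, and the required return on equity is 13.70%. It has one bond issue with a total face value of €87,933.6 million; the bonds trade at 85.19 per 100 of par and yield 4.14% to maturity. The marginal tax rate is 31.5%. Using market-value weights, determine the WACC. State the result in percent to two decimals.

Market value of equity E = 218.28 × 743.1m = 162203.868m. Market value of debt D = 87933.6m × 85.19/100 = 74910.63384m.
Total capital V = 162203.868 + 74910.63384 = 237114.50184.
Equity: weight = 162203.868/237114.50184 = 0.6841; cost = 13.7%.
Bonds outstanding: weight = 74910.63384/237114.50184 = 0.3159; after-tax cost = 4.14% × (1 − 31.5%) = 2.8359%.
WACC = 0.6841 × 13.7000% + 0.3159 × 2.8359% = 10.2677%.

10.27%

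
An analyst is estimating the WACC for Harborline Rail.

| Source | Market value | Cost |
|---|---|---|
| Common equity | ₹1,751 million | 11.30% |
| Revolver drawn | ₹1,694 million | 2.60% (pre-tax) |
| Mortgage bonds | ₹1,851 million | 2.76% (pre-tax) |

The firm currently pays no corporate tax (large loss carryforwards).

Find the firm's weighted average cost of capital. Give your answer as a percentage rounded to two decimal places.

5.53%

Total capital V = 1751 + 1694 + 1851 = 5296.
Equity: weight = 1751/5296 = 0.3306; cost = 11.3%.
Revolver drawn: weight = 1694/5296 = 0.3199; after-tax cost = 2.6% × (1 − 0%) = 2.6000%.
Mortgage bonds: weight = 1851/5296 = 0.3495; after-tax cost = 2.76% × (1 − 0%) = 2.7600%.
WACC = 0.3306 × 11.3000% + 0.3199 × 2.6000% + 0.3495 × 2.7600% = 5.5324%.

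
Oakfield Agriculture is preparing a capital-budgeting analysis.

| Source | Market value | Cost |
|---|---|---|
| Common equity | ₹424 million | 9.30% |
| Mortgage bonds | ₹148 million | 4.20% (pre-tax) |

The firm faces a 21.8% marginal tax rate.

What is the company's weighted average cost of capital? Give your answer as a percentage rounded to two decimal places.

Total capital V = 424 + 148 = 572.
Equity: weight = 424/572 = 0.7413; cost = 9.3%.
Mortgage bonds: weight = 148/572 = 0.2587; after-tax cost = 4.2% × (1 − 21.8%) = 3.2844%.
WACC = 0.7413 × 9.3000% + 0.2587 × 3.2844% = 7.7435%.

7.74%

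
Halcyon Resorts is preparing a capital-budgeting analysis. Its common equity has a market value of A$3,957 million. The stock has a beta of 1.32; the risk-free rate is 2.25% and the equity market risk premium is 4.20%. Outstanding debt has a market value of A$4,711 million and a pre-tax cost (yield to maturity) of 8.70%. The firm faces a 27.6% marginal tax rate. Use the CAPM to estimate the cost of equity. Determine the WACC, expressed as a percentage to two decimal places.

6.98%

Cost of equity via CAPM: Re = 2.25% + 1.32 × 4.2% = 7.7940%.
Total capital V = 3957 + 4711 = 8668.
Equity: weight = 3957/8668 = 0.4565; cost = 7.794%.
Debt: weight = 4711/8668 = 0.5435; after-tax cost = 8.7% × (1 − 27.6%) = 6.2988%.
WACC = 0.4565 × 7.7940% + 0.5435 × 6.2988% = 6.9814%.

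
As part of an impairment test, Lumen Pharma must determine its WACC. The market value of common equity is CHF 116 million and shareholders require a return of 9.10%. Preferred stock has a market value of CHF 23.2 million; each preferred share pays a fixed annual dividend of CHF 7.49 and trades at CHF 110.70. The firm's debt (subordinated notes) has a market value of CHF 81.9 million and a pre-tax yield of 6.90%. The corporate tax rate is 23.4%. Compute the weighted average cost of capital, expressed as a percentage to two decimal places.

7.44%

Cost of preferred: Rp = 7.49 / 110.7 = 6.7660%.
Total capital V = 116 + 23.2 + 81.9 = 221.1.
Equity: weight = 116/221.1 = 0.5246; cost = 9.1%.
Preferred: weight = 23.2/221.1 = 0.1049; cost = 6.766%.
Subordinated notes: weight = 81.9/221.1 = 0.3704; after-tax cost = 6.9% × (1 − 23.4%) = 5.2854%.
WACC = 0.5246 × 9.1000% + 0.1049 × 6.7660% + 0.3704 × 5.2854% = 7.4421%.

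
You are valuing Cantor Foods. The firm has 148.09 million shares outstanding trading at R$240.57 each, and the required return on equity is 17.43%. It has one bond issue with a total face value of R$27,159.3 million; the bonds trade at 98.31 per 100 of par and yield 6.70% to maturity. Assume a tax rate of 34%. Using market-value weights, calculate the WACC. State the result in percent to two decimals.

Market value of equity E = 240.57 × 148.09m = 35626.0113m. Market value of debt D = 27159.3m × 98.31/100 = 26700.30783m.
Total capital V = 35626.0113 + 26700.30783 = 62326.31913.
Equity: weight = 35626.0113/62326.31913 = 0.5716; cost = 17.43%.
Bonds outstanding: weight = 26700.30783/62326.31913 = 0.4284; after-tax cost = 6.7% × (1 − 34%) = 4.4220%.
WACC = 0.5716 × 17.4300% + 0.4284 × 4.4220% = 11.8574%.

11.86%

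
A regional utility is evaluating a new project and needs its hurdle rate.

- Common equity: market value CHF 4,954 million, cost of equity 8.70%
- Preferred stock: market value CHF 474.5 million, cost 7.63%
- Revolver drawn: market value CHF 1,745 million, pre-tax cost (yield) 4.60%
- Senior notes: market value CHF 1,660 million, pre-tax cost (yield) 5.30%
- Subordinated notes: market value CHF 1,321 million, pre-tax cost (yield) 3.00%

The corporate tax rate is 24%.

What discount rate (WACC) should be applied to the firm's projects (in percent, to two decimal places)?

6.16%

Total capital V = 4954 + 474.5 + 1745 + 1660 + 1321 = 10154.5.
Equity: weight = 4954/10154.5 = 0.4879; cost = 8.7%.
Preferred: weight = 474.5/10154.5 = 0.0467; cost = 7.63%.
Revolver drawn: weight = 1745/10154.5 = 0.1718; after-tax cost = 4.6% × (1 − 24%) = 3.4960%.
Senior notes: weight = 1660/10154.5 = 0.1635; after-tax cost = 5.3% × (1 − 24%) = 4.0280%.
Subordinated notes: weight = 1321/10154.5 = 0.1301; after-tax cost = 3% × (1 − 24%) = 2.2800%.
WACC = 0.4879 × 8.7000% + 0.0467 × 7.6300% + 0.1718 × 3.4960% + 0.1635 × 4.0280% + 0.1301 × 2.2800% = 6.1568%.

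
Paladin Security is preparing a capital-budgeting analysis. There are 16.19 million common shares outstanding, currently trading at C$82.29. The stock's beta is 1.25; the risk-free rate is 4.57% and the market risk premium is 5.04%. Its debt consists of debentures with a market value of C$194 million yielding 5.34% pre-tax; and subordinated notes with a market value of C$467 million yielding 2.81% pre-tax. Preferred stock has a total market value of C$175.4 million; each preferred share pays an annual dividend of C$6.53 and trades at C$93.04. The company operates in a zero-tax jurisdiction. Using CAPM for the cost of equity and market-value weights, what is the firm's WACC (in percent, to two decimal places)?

8.33%

Cost of equity via CAPM: Re = 4.57% + 1.25 × 5.04% = 10.8700%.
Cost of preferred: Rp = 6.53 / 93.04 = 7.0185%.
Market value of equity E = 82.29 × 16.19m = 1332.2751m.
Total capital V = 1332.2751 + 175.4 + 194 + 467 = 2168.6751.
Equity: weight = 1332.2751/2168.6751 = 0.6143; cost = 10.87%.
Preferred: weight = 175.4/2168.6751 = 0.0809; cost = 7.0185%.
Debentures: weight = 194/2168.6751 = 0.0895; after-tax cost = 5.34% × (1 − 0%) = 5.3400%.
Subordinated notes: weight = 467/2168.6751 = 0.2153; after-tax cost = 2.81% × (1 − 0%) = 2.8100%.
WACC = 0.6143 × 10.8700% + 0.0809 × 7.0185% + 0.0895 × 5.3400% + 0.2153 × 2.8100% = 8.3282%.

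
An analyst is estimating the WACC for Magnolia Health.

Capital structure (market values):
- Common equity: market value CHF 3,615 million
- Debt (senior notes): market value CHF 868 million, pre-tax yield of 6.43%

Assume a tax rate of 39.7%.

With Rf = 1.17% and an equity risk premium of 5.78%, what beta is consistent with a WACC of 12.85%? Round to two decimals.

Total capital V = 3615 + 868 = 4483.
Equity weight = 3615/4483 = 0.8064.
Senior notes weight = 868/4483 = 0.1936.
Debt contribution = 0.1936 × 6.43% × (1 − 39.7%) = 0.7507%.
Required equity contribution = 12.85% − 0.7507% = 12.0993%  ⇒  Re = 15.0044%.
CAPM: 15.0044% = 1.17% + β × 5.78%  ⇒  β = 2.3935.

2.39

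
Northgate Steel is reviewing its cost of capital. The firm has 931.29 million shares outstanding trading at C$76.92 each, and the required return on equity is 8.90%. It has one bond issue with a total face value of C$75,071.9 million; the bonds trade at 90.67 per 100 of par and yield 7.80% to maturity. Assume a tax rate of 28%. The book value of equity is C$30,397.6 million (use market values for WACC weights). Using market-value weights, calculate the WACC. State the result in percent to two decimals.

Market value of equity E = 76.92 × 931.29m = 71634.8268m. Market value of debt D = 75071.9m × 90.67/100 = 68067.69173m.
Total capital V = 71634.8268 + 68067.69173 = 139702.51853.
Equity: weight = 71634.8268/139702.51853 = 0.5128; cost = 8.9%.
Bonds outstanding: weight = 68067.69173/139702.51853 = 0.4872; after-tax cost = 7.8% × (1 − 28%) = 5.6160%.
WACC = 0.5128 × 8.9000% + 0.4872 × 5.6160% = 7.2999%.

7.30%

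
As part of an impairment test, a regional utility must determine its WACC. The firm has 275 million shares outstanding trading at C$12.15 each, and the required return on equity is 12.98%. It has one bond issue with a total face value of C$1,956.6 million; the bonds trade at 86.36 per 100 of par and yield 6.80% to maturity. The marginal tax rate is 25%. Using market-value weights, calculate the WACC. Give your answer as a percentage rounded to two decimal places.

10.33%

Market value of equity E = 12.15 × 275m = 3341.25m. Market value of debt D = 1956.6m × 86.36/100 = 1689.71976m.
Total capital V = 3341.25 + 1689.71976 = 5030.96976.
Equity: weight = 3341.25/5030.96976 = 0.6641; cost = 12.98%.
Bonds outstanding: weight = 1689.71976/5030.96976 = 0.3359; after-tax cost = 6.8% × (1 − 25%) = 5.1000%.
WACC = 0.6641 × 12.9800% + 0.3359 × 5.1000% = 10.3334%.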